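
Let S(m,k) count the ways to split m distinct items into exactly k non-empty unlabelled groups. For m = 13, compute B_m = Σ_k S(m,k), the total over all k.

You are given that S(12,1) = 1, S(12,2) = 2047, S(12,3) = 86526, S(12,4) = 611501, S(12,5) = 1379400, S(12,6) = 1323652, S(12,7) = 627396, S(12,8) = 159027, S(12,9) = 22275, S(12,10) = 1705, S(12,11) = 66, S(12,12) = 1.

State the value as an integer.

27644437

r13: T_13,1=1×1+0=1; T_13,2=2×2047+1=4095; T_13,3=3×86526+2047=261625; T_13,4=4×611501+86526=2532530; T_13,5=5×1379400+611501=7508501; T_13,6=6×1323652+1379400=9321312; T_13,7=7×627396+1323652=5715424; T_13,8=8×159027+627396=1899612; T_13,9=9×22275+159027=359502; T_13,10=10×1705+22275=39325; T_13,11=11×66+1705=2431; T_13,12=12×1+66=78; T_13,13=13×0+1=1
B_13 = ΣS(13,k) = 1+4095+261625+2532530+7508501+9321312+5715424+1899612+359502+39325+2431+78+1 = 27644437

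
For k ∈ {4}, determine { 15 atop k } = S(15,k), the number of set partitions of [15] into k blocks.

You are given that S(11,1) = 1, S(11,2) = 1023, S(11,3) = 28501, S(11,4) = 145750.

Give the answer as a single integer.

@12  (12,1):1·1+0→1, (12,2):1023·2+1→2047, (12,3):28501·3+1023→86526, (12,4):145750·4+28501→611501
@13  (13,2):2047·2+1→4095, (13,3):86526·3+2047→261625, (13,4):611501·4+86526→2532530
@14  (14,3):261625·3+4095→788970, (14,4):2532530·4+261625→10391745
@15  (15,4):10391745·4+788970→42355950
Read S(15,4) = 42355950.

42355950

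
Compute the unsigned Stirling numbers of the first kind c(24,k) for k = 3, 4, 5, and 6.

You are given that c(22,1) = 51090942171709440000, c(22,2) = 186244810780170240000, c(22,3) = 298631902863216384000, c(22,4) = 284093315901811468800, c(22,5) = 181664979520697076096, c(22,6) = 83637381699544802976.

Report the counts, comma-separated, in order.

159539850276066860544000, 157375898285941510732800, 105005310755917452984576, 50779532534302850198976

@23  (23,2):186244810780170240000·22+51090942171709440000→4148476779335454720000, (23,3):298631902863216384000·22+186244810780170240000→6756146673770930688000, (23,4):284093315901811468800·22+298631902863216384000→6548684852703068697600, (23,5):181664979520697076096·22+284093315901811468800→4280722865357147142912, (23,6):83637381699544802976·22+181664979520697076096→2021687376910682741568
@24  (24,3):6756146673770930688000·23+4148476779335454720000→159539850276066860544000, (24,4):6548684852703068697600·23+6756146673770930688000→157375898285941510732800, (24,5):4280722865357147142912·23+6548684852703068697600→105005310755917452984576, (24,6):2021687376910682741568·23+4280722865357147142912→50779532534302850198976
Read c(24,3) = 159539850276066860544000, c(24,4) = 157375898285941510732800, c(24,5) = 105005310755917452984576, c(24,6) = 50779532534302850198976.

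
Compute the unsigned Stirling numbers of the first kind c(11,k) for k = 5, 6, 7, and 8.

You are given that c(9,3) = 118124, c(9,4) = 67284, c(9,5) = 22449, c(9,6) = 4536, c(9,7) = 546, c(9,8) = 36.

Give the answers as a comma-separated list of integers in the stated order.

3416930, 902055, 157773, 18150

row 10: T[10][4]=9·67284+118124=723680  T[10][5]=9·22449+67284=269325  T[10][6]=9·4536+22449=63273  T[10][7]=9·546+4536=9450  T[10][8]=9·36+546=870
row 11: T[11][5]=10·269325+723680=3416930  T[11][6]=10·63273+269325=902055  T[11][7]=10·9450+63273=157773  T[11][8]=10·870+9450=18150
Read c(11,5) = 3416930, c(11,6) = 902055, c(11,7) = 157773, c(11,8) = 18150.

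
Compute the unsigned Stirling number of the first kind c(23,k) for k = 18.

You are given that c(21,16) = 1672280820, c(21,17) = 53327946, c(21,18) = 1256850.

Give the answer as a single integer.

4546047198

i=22: T(22,17)=1672280820+21·53327946=2792167686 | T(22,18)=53327946+21·1256850=79721796
i=23: T(23,18)=2792167686+22·79721796=4546047198
Read c(23,18) = 4546047198.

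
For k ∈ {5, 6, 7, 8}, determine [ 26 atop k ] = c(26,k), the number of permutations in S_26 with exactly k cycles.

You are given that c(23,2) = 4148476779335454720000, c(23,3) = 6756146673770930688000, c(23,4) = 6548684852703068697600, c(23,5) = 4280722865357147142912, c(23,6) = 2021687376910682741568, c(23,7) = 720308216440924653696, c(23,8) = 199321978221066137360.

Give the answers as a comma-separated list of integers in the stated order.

row 24: T[24][3]=23·6756146673770930688000+4148476779335454720000=159539850276066860544000  T[24][4]=23·6548684852703068697600+6756146673770930688000=157375898285941510732800  T[24][5]=23·4280722865357147142912+6548684852703068697600=105005310755917452984576  T[24][6]=23·2021687376910682741568+4280722865357147142912=50779532534302850198976  T[24][7]=23·720308216440924653696+2021687376910682741568=18588776355051949776576  T[24][8]=23·199321978221066137360+720308216440924653696=5304713715525445812976
row 25: T[25][4]=24·157375898285941510732800+159539850276066860544000=3936561409138663118131200  T[25][5]=24·105005310755917452984576+157375898285941510732800=2677503356427960382362624  T[25][6]=24·50779532534302850198976+105005310755917452984576=1323714091579185857760000  T[25][7]=24·18588776355051949776576+50779532534302850198976=496910165055549644836800  T[25][8]=24·5304713715525445812976+18588776355051949776576=145901905527662649288000
row 26: T[26][5]=25·2677503356427960382362624+3936561409138663118131200=70874145319837672677196800  T[26][6]=25·1323714091579185857760000+2677503356427960382362624=35770355645907606826362624  T[26][7]=25·496910165055549644836800+1323714091579185857760000=13746468217967926978680000  T[26][8]=25·145901905527662649288000+496910165055549644836800=4144457803247115877036800
Read c(26,5) = 70874145319837672677196800, c(26,6) = 35770355645907606826362624, c(26,7) = 13746468217967926978680000, c(26,8) = 4144457803247115877036800.

70874145319837672677196800, 35770355645907606826362624, 13746468217967926978680000, 4144457803247115877036800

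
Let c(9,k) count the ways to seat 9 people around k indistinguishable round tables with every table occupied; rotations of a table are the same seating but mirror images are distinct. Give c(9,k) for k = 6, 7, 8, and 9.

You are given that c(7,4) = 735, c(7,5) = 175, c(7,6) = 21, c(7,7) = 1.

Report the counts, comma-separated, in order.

4536, 546, 36, 1

@8  (8,5):175·7+735→1960, (8,6):21·7+175→322, (8,7):1·7+21→28, (8,8):0·7+1→1
@9  (9,6):322·8+1960→4536, (9,7):28·8+322→546, (9,8):1·8+28→36, (9,9):0·8+1→1
Read c(9,6) = 4536, c(9,7) = 546, c(9,8) = 36, c(9,9) = 1.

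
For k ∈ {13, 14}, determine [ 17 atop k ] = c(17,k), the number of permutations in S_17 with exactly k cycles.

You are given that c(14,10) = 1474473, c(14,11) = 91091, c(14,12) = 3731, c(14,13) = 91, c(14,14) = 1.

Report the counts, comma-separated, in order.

8394022, 323680

@15  (15,11):91091·14+1474473→2749747, (15,12):3731·14+91091→143325, (15,13):91·14+3731→5005, (15,14):1·14+91→105
@16  (16,12):143325·15+2749747→4899622, (16,13):5005·15+143325→218400, (16,14):105·15+5005→6580
@17  (17,13):218400·16+4899622→8394022, (17,14):6580·16+218400→323680
Read c(17,13) = 8394022, c(17,14) = 323680.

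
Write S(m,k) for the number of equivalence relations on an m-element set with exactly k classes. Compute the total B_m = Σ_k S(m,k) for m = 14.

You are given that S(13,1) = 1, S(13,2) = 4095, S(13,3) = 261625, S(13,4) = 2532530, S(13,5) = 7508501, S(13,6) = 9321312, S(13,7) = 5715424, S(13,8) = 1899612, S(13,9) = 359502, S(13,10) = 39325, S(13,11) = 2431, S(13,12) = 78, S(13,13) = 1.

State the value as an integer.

190899322

r14: T_14,1=1×1+0=1; T_14,2=2×4095+1=8191; T_14,3=3×261625+4095=788970; T_14,4=4×2532530+261625=10391745; T_14,5=5×7508501+2532530=40075035; T_14,6=6×9321312+7508501=63436373; T_14,7=7×5715424+9321312=49329280; T_14,8=8×1899612+5715424=20912320; T_14,9=9×359502+1899612=5135130; T_14,10=10×39325+359502=752752; T_14,11=11×2431+39325=66066; T_14,12=12×78+2431=3367; T_14,13=13×1+78=91; T_14,14=14×0+1=1
B_14 = ΣS(14,k) = 1+8191+788970+10391745+40075035+63436373+49329280+20912320+5135130+752752+66066+3367+91+1 = 190899322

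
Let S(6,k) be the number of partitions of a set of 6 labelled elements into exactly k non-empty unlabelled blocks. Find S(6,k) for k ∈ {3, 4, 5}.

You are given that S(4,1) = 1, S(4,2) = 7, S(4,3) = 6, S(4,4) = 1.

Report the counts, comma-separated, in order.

90, 65, 15

@5  (5,2):7·2+1→15, (5,3):6·3+7→25, (5,4):1·4+6→10, (5,5):0·5+1→1
@6  (6,3):25·3+15→90, (6,4):10·4+25→65, (6,5):1·5+10→15
Read S(6,3) = 90, S(6,4) = 65, S(6,5) = 15.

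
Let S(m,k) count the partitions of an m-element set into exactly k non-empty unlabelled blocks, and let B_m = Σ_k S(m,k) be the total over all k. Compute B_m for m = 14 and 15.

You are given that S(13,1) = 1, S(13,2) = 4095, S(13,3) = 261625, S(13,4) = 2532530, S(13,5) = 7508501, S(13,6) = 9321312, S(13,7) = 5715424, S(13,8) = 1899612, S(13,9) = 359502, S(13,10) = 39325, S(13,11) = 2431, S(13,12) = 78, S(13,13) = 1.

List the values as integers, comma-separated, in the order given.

190899322, 1382958545

r14: T_14,1=1×1+0=1; T_14,2=2×4095+1=8191; T_14,3=3×261625+4095=788970; T_14,4=4×2532530+261625=10391745; T_14,5=5×7508501+2532530=40075035; T_14,6=6×9321312+7508501=63436373; T_14,7=7×5715424+9321312=49329280; T_14,8=8×1899612+5715424=20912320; T_14,9=9×359502+1899612=5135130; T_14,10=10×39325+359502=752752; T_14,11=11×2431+39325=66066; T_14,12=12×78+2431=3367; T_14,13=13×1+78=91; T_14,14=14×0+1=1
r15: T_15,1=1×1+0=1; T_15,2=2×8191+1=16383; T_15,3=3×788970+8191=2375101; T_15,4=4×10391745+788970=42355950; T_15,5=5×40075035+10391745=210766920; T_15,6=6×63436373+40075035=420693273; T_15,7=7×49329280+63436373=408741333; T_15,8=8×20912320+49329280=216627840; T_15,9=9×5135130+20912320=67128490; T_15,10=10×752752+5135130=12662650; T_15,11=11×66066+752752=1479478; T_15,12=12×3367+66066=106470; T_15,13=13×91+3367=4550; T_15,14=14×1+91=105; T_15,15=15×0+1=1
B_14 = ΣS(14,k) = 1+8191+788970+10391745+40075035+63436373+49329280+20912320+5135130+752752+66066+3367+91+1 = 190899322
B_15 = ΣS(15,k) = 1+16383+2375101+42355950+210766920+420693273+408741333+216627840+67128490+12662650+1479478+106470+4550+105+1 = 1382958545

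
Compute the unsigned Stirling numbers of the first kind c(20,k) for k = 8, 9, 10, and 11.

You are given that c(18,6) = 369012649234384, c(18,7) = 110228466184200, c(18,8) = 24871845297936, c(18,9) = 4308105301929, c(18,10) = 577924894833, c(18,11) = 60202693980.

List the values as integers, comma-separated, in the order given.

12953636989943896, 2503858755467550, 381922055502195, 46280647751910

r19: T_19,7=18×110228466184200+369012649234384=2353125040549984; T_19,8=18×24871845297936+110228466184200=557921681547048; T_19,9=18×4308105301929+24871845297936=102417740732658; T_19,10=18×577924894833+4308105301929=14710753408923; T_19,11=18×60202693980+577924894833=1661573386473
r20: T_20,8=19×557921681547048+2353125040549984=12953636989943896; T_20,9=19×102417740732658+557921681547048=2503858755467550; T_20,10=19×14710753408923+102417740732658=381922055502195; T_20,11=19×1661573386473+14710753408923=46280647751910
Read c(20,8) = 12953636989943896, c(20,9) = 2503858755467550, c(20,10) = 381922055502195, c(20,11) = 46280647751910.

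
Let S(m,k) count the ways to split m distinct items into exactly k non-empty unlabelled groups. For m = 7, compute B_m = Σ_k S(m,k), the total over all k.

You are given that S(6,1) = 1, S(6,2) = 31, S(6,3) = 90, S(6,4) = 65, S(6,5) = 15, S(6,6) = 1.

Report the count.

877

i=7: T(7,1)=0+1·1=1 | T(7,2)=1+2·31=63 | T(7,3)=31+3·90=301 | T(7,4)=90+4·65=350 | T(7,5)=65+5·15=140 | T(7,6)=15+6·1=21 | T(7,7)=1+7·0=1
B_7 = ΣS(7,k) = 1+63+301+350+140+21+1 = 877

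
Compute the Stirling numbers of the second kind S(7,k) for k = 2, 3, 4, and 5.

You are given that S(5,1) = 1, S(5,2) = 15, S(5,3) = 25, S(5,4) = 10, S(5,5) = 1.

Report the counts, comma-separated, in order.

63, 301, 350, 140

row 6: T[6][1]=1·1+0=1  T[6][2]=2·15+1=31  T[6][3]=3·25+15=90  T[6][4]=4·10+25=65  T[6][5]=5·1+10=15
row 7: T[7][2]=2·31+1=63  T[7][3]=3·90+31=301  T[7][4]=4·65+90=350  T[7][5]=5·15+65=140
Read S(7,2) = 63, S(7,3) = 301, S(7,4) = 350, S(7,5) = 140.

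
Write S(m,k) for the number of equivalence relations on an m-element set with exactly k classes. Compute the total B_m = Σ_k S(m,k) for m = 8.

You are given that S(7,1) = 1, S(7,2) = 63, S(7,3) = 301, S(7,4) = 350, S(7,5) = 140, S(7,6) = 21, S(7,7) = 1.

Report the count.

4140

[8] T[8,1]:1*1+0=1 · T[8,2]:2*63+1=127 · T[8,3]:3*301+63=966 · T[8,4]:4*350+301=1701 · T[8,5]:5*140+350=1050 · T[8,6]:6*21+140=266 · T[8,7]:7*1+21=28 · T[8,8]:8*0+1=1
B_8 = ΣS(8,k) = 1+127+966+1701+1050+266+28+1 = 4140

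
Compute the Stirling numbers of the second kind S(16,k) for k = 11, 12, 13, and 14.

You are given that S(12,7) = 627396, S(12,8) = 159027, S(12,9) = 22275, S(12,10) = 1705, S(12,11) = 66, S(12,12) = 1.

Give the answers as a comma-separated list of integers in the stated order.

@13  (13,8):159027·8+627396→1899612, (13,9):22275·9+159027→359502, (13,10):1705·10+22275→39325, (13,11):66·11+1705→2431, (13,12):1·12+66→78, (13,13):0·13+1→1
@14  (14,9):359502·9+1899612→5135130, (14,10):39325·10+359502→752752, (14,11):2431·11+39325→66066, (14,12):78·12+2431→3367, (14,13):1·13+78→91, (14,14):0·14+1→1
@15  (15,10):752752·10+5135130→12662650, (15,11):66066·11+752752→1479478, (15,12):3367·12+66066→106470, (15,13):91·13+3367→4550, (15,14):1·14+91→105
@16  (16,11):1479478·11+12662650→28936908, (16,12):106470·12+1479478→2757118, (16,13):4550·13+106470→165620, (16,14):105·14+4550→6020
Read S(16,11) = 28936908, S(16,12) = 2757118, S(16,13) = 165620, S(16,14) = 6020.

28936908, 2757118, 165620, 6020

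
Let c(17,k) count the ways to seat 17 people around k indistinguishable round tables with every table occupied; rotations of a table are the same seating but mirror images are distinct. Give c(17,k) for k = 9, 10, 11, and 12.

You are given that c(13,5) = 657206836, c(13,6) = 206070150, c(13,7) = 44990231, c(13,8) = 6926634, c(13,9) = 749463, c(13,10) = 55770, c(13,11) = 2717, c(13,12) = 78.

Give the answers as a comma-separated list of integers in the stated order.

185953177553, 23057159840, 2185031420, 156952432

i=14: T(14,6)=657206836+13·206070150=3336118786 | T(14,7)=206070150+13·44990231=790943153 | T(14,8)=44990231+13·6926634=135036473 | T(14,9)=6926634+13·749463=16669653 | T(14,10)=749463+13·55770=1474473 | T(14,11)=55770+13·2717=91091 | T(14,12)=2717+13·78=3731
i=15: T(15,7)=3336118786+14·790943153=14409322928 | T(15,8)=790943153+14·135036473=2681453775 | T(15,9)=135036473+14·16669653=368411615 | T(15,10)=16669653+14·1474473=37312275 | T(15,11)=1474473+14·91091=2749747 | T(15,12)=91091+14·3731=143325
i=16: T(16,8)=14409322928+15·2681453775=54631129553 | T(16,9)=2681453775+15·368411615=8207628000 | T(16,10)=368411615+15·37312275=928095740 | T(16,11)=37312275+15·2749747=78558480 | T(16,12)=2749747+15·143325=4899622
i=17: T(17,9)=54631129553+16·8207628000=185953177553 | T(17,10)=8207628000+16·928095740=23057159840 | T(17,11)=928095740+16·78558480=2185031420 | T(17,12)=78558480+16·4899622=156952432
Read c(17,9) = 185953177553, c(17,10) = 23057159840, c(17,11) = 2185031420, c(17,12) = 156952432.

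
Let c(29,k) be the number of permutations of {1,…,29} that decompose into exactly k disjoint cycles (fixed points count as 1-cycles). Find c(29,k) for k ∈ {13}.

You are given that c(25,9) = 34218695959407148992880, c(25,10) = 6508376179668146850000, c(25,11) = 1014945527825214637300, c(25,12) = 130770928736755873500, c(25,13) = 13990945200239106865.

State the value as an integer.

row 26: T[26][10]=25·6508376179668146850000+34218695959407148992880=196928100451110820242880  T[26][11]=25·1014945527825214637300+6508376179668146850000=31882014375298512782500  T[26][12]=25·130770928736755873500+1014945527825214637300=4284218746244111474800  T[26][13]=25·13990945200239106865+130770928736755873500=480544558742733545125
row 27: T[27][11]=26·31882014375298512782500+196928100451110820242880=1025860474208872152587880  T[27][12]=26·4284218746244111474800+31882014375298512782500=143271701777645411127300  T[27][13]=26·480544558742733545125+4284218746244111474800=16778377273555183648050
row 28: T[28][12]=27·143271701777645411127300+1025860474208872152587880=4894196422205298253024980  T[28][13]=27·16778377273555183648050+143271701777645411127300=596287888163635369624650
row 29: T[29][13]=28·596287888163635369624650+4894196422205298253024980=21590257290787088602515180
Read c(29,13) = 21590257290787088602515180.

21590257290787088602515180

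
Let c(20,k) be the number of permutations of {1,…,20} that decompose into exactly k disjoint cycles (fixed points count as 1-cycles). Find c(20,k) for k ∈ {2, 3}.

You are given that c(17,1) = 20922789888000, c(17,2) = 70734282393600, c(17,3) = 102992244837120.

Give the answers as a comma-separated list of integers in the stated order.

row 18: T[18][1]=17·20922789888000+0=355687428096000  T[18][2]=17·70734282393600+20922789888000=1223405590579200  T[18][3]=17·102992244837120+70734282393600=1821602444624640
row 19: T[19][1]=18·355687428096000+0=6402373705728000  T[19][2]=18·1223405590579200+355687428096000=22376988058521600  T[19][3]=18·1821602444624640+1223405590579200=34012249593822720
row 20: T[20][2]=19·22376988058521600+6402373705728000=431565146817638400  T[20][3]=19·34012249593822720+22376988058521600=668609730341153280
Read c(20,2) = 431565146817638400, c(20,3) = 668609730341153280.

431565146817638400, 668609730341153280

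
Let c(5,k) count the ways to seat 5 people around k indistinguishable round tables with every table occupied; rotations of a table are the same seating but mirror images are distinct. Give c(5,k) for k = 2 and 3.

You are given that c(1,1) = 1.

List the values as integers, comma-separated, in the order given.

50, 35

r2: T_2,1=1×1+0=1; T_2,2=1×0+1=1
r3: T_3,1=2×1+0=2; T_3,2=2×1+1=3; T_3,3=2×0+1=1
r4: T_4,1=3×2+0=6; T_4,2=3×3+2=11; T_4,3=3×1+3=6
r5: T_5,2=4×11+6=50; T_5,3=4×6+11=35
Read c(5,2) = 50, c(5,3) = 35.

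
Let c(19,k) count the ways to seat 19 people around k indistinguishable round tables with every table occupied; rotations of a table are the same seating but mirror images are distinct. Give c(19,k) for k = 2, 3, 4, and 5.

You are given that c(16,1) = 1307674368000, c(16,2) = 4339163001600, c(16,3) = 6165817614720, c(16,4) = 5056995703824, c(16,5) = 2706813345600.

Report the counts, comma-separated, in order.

22376988058521600, 34012249593822720, 30321254007719424, 17950712280921504

i=17: T(17,1)=0+16·1307674368000=20922789888000 | T(17,2)=1307674368000+16·4339163001600=70734282393600 | T(17,3)=4339163001600+16·6165817614720=102992244837120 | T(17,4)=6165817614720+16·5056995703824=87077748875904 | T(17,5)=5056995703824+16·2706813345600=48366009233424
i=18: T(18,1)=0+17·20922789888000=355687428096000 | T(18,2)=20922789888000+17·70734282393600=1223405590579200 | T(18,3)=70734282393600+17·102992244837120=1821602444624640 | T(18,4)=102992244837120+17·87077748875904=1583313975727488 | T(18,5)=87077748875904+17·48366009233424=909299905844112
i=19: T(19,2)=355687428096000+18·1223405590579200=22376988058521600 | T(19,3)=1223405590579200+18·1821602444624640=34012249593822720 | T(19,4)=1821602444624640+18·1583313975727488=30321254007719424 | T(19,5)=1583313975727488+18·909299905844112=17950712280921504
Read c(19,2) = 22376988058521600, c(19,3) = 34012249593822720, c(19,4) = 30321254007719424, c(19,5) = 17950712280921504.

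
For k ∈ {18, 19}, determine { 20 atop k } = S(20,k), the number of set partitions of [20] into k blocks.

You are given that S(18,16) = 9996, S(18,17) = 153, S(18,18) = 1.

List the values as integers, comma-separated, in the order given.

15675, 190

i=19: T(19,17)=9996+17·153=12597 | T(19,18)=153+18·1=171 | T(19,19)=1+19·0=1
i=20: T(20,18)=12597+18·171=15675 | T(20,19)=171+19·1=190
Read S(20,18) = 15675, S(20,19) = 190.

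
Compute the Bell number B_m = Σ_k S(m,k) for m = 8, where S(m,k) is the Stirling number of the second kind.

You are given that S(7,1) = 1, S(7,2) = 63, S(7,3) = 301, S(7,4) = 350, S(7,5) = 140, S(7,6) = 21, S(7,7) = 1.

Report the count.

4140

r8: T_8,1=1×1+0=1; T_8,2=2×63+1=127; T_8,3=3×301+63=966; T_8,4=4×350+301=1701; T_8,5=5×140+350=1050; T_8,6=6×21+140=266; T_8,7=7×1+21=28; T_8,8=8×0+1=1
B_8 = ΣS(8,k) = 1+127+966+1701+1050+266+28+1 = 4140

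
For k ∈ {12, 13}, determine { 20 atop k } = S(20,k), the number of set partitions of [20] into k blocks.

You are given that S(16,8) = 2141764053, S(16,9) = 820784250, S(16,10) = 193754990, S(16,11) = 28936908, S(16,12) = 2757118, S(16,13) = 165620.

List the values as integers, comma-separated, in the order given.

411016633391, 61068660380

r17: T_17,9=9×820784250+2141764053=9528822303; T_17,10=10×193754990+820784250=2758334150; T_17,11=11×28936908+193754990=512060978; T_17,12=12×2757118+28936908=62022324; T_17,13=13×165620+2757118=4910178
r18: T_18,10=10×2758334150+9528822303=37112163803; T_18,11=11×512060978+2758334150=8391004908; T_18,12=12×62022324+512060978=1256328866; T_18,13=13×4910178+62022324=125854638
r19: T_19,11=11×8391004908+37112163803=129413217791; T_19,12=12×1256328866+8391004908=23466951300; T_19,13=13×125854638+1256328866=2892439160
r20: T_20,12=12×23466951300+129413217791=411016633391; T_20,13=13×2892439160+23466951300=61068660380
Read S(20,12) = 411016633391, S(20,13) = 61068660380.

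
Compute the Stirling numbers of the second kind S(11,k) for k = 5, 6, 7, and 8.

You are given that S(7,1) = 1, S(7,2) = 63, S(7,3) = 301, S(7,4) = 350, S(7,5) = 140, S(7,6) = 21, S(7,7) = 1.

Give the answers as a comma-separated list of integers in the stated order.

@8  (8,2):63·2+1→127, (8,3):301·3+63→966, (8,4):350·4+301→1701, (8,5):140·5+350→1050, (8,6):21·6+140→266, (8,7):1·7+21→28, (8,8):0·8+1→1
@9  (9,3):966·3+127→3025, (9,4):1701·4+966→7770, (9,5):1050·5+1701→6951, (9,6):266·6+1050→2646, (9,7):28·7+266→462, (9,8):1·8+28→36
@10  (10,4):7770·4+3025→34105, (10,5):6951·5+7770→42525, (10,6):2646·6+6951→22827, (10,7):462·7+2646→5880, (10,8):36·8+462→750
@11  (11,5):42525·5+34105→246730, (11,6):22827·6+42525→179487, (11,7):5880·7+22827→63987, (11,8):750·8+5880→11880
Read S(11,5) = 246730, S(11,6) = 179487, S(11,7) = 63987, S(11,8) = 11880.

246730, 179487, 63987, 11880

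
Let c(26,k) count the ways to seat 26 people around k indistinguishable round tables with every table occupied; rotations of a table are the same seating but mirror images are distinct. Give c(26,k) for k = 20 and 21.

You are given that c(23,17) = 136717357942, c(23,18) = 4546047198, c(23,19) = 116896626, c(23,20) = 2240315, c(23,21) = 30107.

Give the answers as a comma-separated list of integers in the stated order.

696829576300, 17247104875

i=24: T(24,18)=136717357942+23·4546047198=241276443496 | T(24,19)=4546047198+23·116896626=7234669596 | T(24,20)=116896626+23·2240315=168423871 | T(24,21)=2240315+23·30107=2932776
i=25: T(25,19)=241276443496+24·7234669596=414908513800 | T(25,20)=7234669596+24·168423871=11276842500 | T(25,21)=168423871+24·2932776=238810495
i=26: T(26,20)=414908513800+25·11276842500=696829576300 | T(26,21)=11276842500+25·238810495=17247104875
Read c(26,20) = 696829576300, c(26,21) = 17247104875.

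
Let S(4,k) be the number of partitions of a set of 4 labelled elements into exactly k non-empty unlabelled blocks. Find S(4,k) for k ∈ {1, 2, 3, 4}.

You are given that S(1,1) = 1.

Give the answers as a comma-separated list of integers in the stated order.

1, 7, 6, 1

@2  (2,1):1·1+0→1, (2,2):0·2+1→1
@3  (3,1):1·1+0→1, (3,2):1·2+1→3, (3,3):0·3+1→1
@4  (4,1):1·1+0→1, (4,2):3·2+1→7, (4,3):1·3+3→6, (4,4):0·4+1→1
Read S(4,1) = 1, S(4,2) = 7, S(4,3) = 6, S(4,4) = 1.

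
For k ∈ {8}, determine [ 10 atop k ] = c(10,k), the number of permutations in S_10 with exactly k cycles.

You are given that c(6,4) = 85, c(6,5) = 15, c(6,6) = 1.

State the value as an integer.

870

i=7: T(7,5)=85+6·15=175 | T(7,6)=15+6·1=21 | T(7,7)=1+6·0=1
i=8: T(8,6)=175+7·21=322 | T(8,7)=21+7·1=28 | T(8,8)=1+7·0=1
i=9: T(9,7)=322+8·28=546 | T(9,8)=28+8·1=36
i=10: T(10,8)=546+9·36=870
Read c(10,8) = 870.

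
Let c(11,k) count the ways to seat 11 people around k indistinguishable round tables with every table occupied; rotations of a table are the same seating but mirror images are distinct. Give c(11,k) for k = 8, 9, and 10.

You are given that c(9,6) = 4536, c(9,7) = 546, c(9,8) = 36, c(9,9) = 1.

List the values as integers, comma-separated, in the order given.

i=10: T(10,7)=4536+9·546=9450 | T(10,8)=546+9·36=870 | T(10,9)=36+9·1=45 | T(10,10)=1+9·0=1
i=11: T(11,8)=9450+10·870=18150 | T(11,9)=870+10·45=1320 | T(11,10)=45+10·1=55
Read c(11,8) = 18150, c(11,9) = 1320, c(11,10) = 55.

18150, 1320, 55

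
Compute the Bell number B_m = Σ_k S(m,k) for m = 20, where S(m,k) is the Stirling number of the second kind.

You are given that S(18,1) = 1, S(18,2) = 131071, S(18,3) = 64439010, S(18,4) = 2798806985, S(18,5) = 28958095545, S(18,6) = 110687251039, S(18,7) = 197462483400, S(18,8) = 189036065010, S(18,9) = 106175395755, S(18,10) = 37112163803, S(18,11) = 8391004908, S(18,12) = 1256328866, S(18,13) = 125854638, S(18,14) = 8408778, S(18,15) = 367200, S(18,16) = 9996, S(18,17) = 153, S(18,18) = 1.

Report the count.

51724158235372

r19: T_19,1=1×1+0=1; T_19,2=2×131071+1=262143; T_19,3=3×64439010+131071=193448101; T_19,4=4×2798806985+64439010=11259666950; T_19,5=5×28958095545+2798806985=147589284710; T_19,6=6×110687251039+28958095545=693081601779; T_19,7=7×197462483400+110687251039=1492924634839; T_19,8=8×189036065010+197462483400=1709751003480; T_19,9=9×106175395755+189036065010=1144614626805; T_19,10=10×37112163803+106175395755=477297033785; T_19,11=11×8391004908+37112163803=129413217791; T_19,12=12×1256328866+8391004908=23466951300; T_19,13=13×125854638+1256328866=2892439160; T_19,14=14×8408778+125854638=243577530; T_19,15=15×367200+8408778=13916778; T_19,16=16×9996+367200=527136; T_19,17=17×153+9996=12597; T_19,18=18×1+153=171; T_19,19=19×0+1=1
r20: T_20,1=1×1+0=1; T_20,2=2×262143+1=524287; T_20,3=3×193448101+262143=580606446; T_20,4=4×11259666950+193448101=45232115901; T_20,5=5×147589284710+11259666950=749206090500; T_20,6=6×693081601779+147589284710=4306078895384; T_20,7=7×1492924634839+693081601779=11143554045652; T_20,8=8×1709751003480+1492924634839=15170932662679; T_20,9=9×1144614626805+1709751003480=12011282644725; T_20,10=10×477297033785+1144614626805=5917584964655; T_20,11=11×129413217791+477297033785=1900842429486; T_20,12=12×23466951300+129413217791=411016633391; T_20,13=13×2892439160+23466951300=61068660380; T_20,14=14×243577530+2892439160=6302524580; T_20,15=15×13916778+243577530=452329200; T_20,16=16×527136+13916778=22350954; T_20,17=17×12597+527136=741285; T_20,18=18×171+12597=15675; T_20,19=19×1+171=190; T_20,20=20×0+1=1
B_20 = ΣS(20,k) = 1+524287+580606446+45232115901+749206090500+4306078895384+11143554045652+15170932662679+12011282644725+5917584964655+1900842429486+411016633391+61068660380+6302524580+452329200+22350954+741285+15675+190+1 = 51724158235372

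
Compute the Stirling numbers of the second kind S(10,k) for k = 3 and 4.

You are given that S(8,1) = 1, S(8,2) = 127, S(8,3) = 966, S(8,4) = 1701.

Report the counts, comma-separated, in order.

[9] T[9,2]:2*127+1=255 · T[9,3]:3*966+127=3025 · T[9,4]:4*1701+966=7770
[10] T[10,3]:3*3025+255=9330 · T[10,4]:4*7770+3025=34105
Read S(10,3) = 9330, S(10,4) = 34105.

9330, 34105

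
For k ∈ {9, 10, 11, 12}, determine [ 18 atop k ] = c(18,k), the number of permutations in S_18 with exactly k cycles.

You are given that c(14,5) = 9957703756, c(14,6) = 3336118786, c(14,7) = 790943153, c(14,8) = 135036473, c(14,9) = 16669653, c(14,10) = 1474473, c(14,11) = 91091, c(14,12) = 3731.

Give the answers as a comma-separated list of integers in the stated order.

@15  (15,6):3336118786·14+9957703756→56663366760, (15,7):790943153·14+3336118786→14409322928, (15,8):135036473·14+790943153→2681453775, (15,9):16669653·14+135036473→368411615, (15,10):1474473·14+16669653→37312275, (15,11):91091·14+1474473→2749747, (15,12):3731·14+91091→143325
@16  (16,7):14409322928·15+56663366760→272803210680, (16,8):2681453775·15+14409322928→54631129553, (16,9):368411615·15+2681453775→8207628000, (16,10):37312275·15+368411615→928095740, (16,11):2749747·15+37312275→78558480, (16,12):143325·15+2749747→4899622
@17  (17,8):54631129553·16+272803210680→1146901283528, (17,9):8207628000·16+54631129553→185953177553, (17,10):928095740·16+8207628000→23057159840, (17,11):78558480·16+928095740→2185031420, (17,12):4899622·16+78558480→156952432
@18  (18,9):185953177553·17+1146901283528→4308105301929, (18,10):23057159840·17+185953177553→577924894833, (18,11):2185031420·17+23057159840→60202693980, (18,12):156952432·17+2185031420→4853222764
Read c(18,9) = 4308105301929, c(18,10) = 577924894833, c(18,11) = 60202693980, c(18,12) = 4853222764.

4308105301929, 577924894833, 60202693980, 4853222764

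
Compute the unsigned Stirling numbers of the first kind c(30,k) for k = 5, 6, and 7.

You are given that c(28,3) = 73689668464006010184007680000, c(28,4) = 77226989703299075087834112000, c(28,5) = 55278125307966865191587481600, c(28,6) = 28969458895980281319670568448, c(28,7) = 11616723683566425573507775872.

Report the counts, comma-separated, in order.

49361465831621147825759587123200, 26751280755793398822580822142976, 11139316913434780466101123891200

[29] T[29,4]:28*77226989703299075087834112000+73689668464006010184007680000=2236045380156380112643362816000 · T[29,5]:28*55278125307966865191587481600+77226989703299075087834112000=1625014498326371300452283596800 · T[29,6]:28*28969458895980281319670568448+55278125307966865191587481600=866422974395414742142363398144 · T[29,7]:28*11616723683566425573507775872+28969458895980281319670568448=354237722035840197377888292864
[30] T[30,5]:29*1625014498326371300452283596800+2236045380156380112643362816000=49361465831621147825759587123200 · T[30,6]:29*866422974395414742142363398144+1625014498326371300452283596800=26751280755793398822580822142976 · T[30,7]:29*354237722035840197377888292864+866422974395414742142363398144=11139316913434780466101123891200
Read c(30,5) = 49361465831621147825759587123200, c(30,6) = 26751280755793398822580822142976, c(30,7) = 11139316913434780466101123891200.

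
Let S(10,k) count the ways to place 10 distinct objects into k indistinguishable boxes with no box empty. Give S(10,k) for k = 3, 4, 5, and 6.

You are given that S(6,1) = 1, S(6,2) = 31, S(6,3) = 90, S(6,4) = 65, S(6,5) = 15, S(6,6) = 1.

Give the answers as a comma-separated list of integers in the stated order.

9330, 34105, 42525, 22827

@7  (7,1):1·1+0→1, (7,2):31·2+1→63, (7,3):90·3+31→301, (7,4):65·4+90→350, (7,5):15·5+65→140, (7,6):1·6+15→21
@8  (8,1):1·1+0→1, (8,2):63·2+1→127, (8,3):301·3+63→966, (8,4):350·4+301→1701, (8,5):140·5+350→1050, (8,6):21·6+140→266
@9  (9,2):127·2+1→255, (9,3):966·3+127→3025, (9,4):1701·4+966→7770, (9,5):1050·5+1701→6951, (9,6):266·6+1050→2646
@10  (10,3):3025·3+255→9330, (10,4):7770·4+3025→34105, (10,5):6951·5+7770→42525, (10,6):2646·6+6951→22827
Read S(10,3) = 9330, S(10,4) = 34105, S(10,5) = 42525, S(10,6) = 22827.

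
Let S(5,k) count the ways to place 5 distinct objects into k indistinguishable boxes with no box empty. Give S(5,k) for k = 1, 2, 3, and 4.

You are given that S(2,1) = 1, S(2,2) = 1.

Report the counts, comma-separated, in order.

1, 15, 25, 10

[3] T[3,1]:1*1+0=1 · T[3,2]:2*1+1=3 · T[3,3]:3*0+1=1
[4] T[4,1]:1*1+0=1 · T[4,2]:2*3+1=7 · T[4,3]:3*1+3=6 · T[4,4]:4*0+1=1
[5] T[5,1]:1*1+0=1 · T[5,2]:2*7+1=15 · T[5,3]:3*6+7=25 · T[5,4]:4*1+6=10
Read S(5,1) = 1, S(5,2) = 15, S(5,3) = 25, S(5,4) = 10.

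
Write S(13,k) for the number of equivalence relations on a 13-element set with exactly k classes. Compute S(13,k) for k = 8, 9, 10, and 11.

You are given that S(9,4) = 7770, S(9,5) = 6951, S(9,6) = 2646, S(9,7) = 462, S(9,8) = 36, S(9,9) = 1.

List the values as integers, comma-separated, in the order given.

1899612, 359502, 39325, 2431

row 10: T[10][5]=5·6951+7770=42525  T[10][6]=6·2646+6951=22827  T[10][7]=7·462+2646=5880  T[10][8]=8·36+462=750  T[10][9]=9·1+36=45  T[10][10]=10·0+1=1
row 11: T[11][6]=6·22827+42525=179487  T[11][7]=7·5880+22827=63987  T[11][8]=8·750+5880=11880  T[11][9]=9·45+750=1155  T[11][10]=10·1+45=55  T[11][11]=11·0+1=1
row 12: T[12][7]=7·63987+179487=627396  T[12][8]=8·11880+63987=159027  T[12][9]=9·1155+11880=22275  T[12][10]=10·55+1155=1705  T[12][11]=11·1+55=66
row 13: T[13][8]=8·159027+627396=1899612  T[13][9]=9·22275+159027=359502  T[13][10]=10·1705+22275=39325  T[13][11]=11·66+1705=2431
Read S(13,8) = 1899612, S(13,9) = 359502, S(13,10) = 39325, S(13,11) = 2431.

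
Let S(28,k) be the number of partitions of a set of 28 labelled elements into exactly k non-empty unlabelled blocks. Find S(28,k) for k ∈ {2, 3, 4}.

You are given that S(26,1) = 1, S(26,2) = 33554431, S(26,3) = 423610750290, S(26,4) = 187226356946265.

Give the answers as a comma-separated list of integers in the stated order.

134217727, 3812664524766, 2998587019946701

row 27: T[27][1]=1·1+0=1  T[27][2]=2·33554431+1=67108863  T[27][3]=3·423610750290+33554431=1270865805301  T[27][4]=4·187226356946265+423610750290=749329038535350
row 28: T[28][2]=2·67108863+1=134217727  T[28][3]=3·1270865805301+67108863=3812664524766  T[28][4]=4·749329038535350+1270865805301=2998587019946701
Read S(28,2) = 134217727, S(28,3) = 3812664524766, S(28,4) = 2998587019946701.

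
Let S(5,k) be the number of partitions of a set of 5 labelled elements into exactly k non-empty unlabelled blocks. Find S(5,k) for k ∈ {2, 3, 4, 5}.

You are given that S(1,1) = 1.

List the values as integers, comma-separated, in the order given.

[2] T[2,1]:1*1+0=1 · T[2,2]:2*0+1=1
[3] T[3,1]:1*1+0=1 · T[3,2]:2*1+1=3 · T[3,3]:3*0+1=1
[4] T[4,1]:1*1+0=1 · T[4,2]:2*3+1=7 · T[4,3]:3*1+3=6 · T[4,4]:4*0+1=1
[5] T[5,2]:2*7+1=15 · T[5,3]:3*6+7=25 · T[5,4]:4*1+6=10 · T[5,5]:5*0+1=1
Read S(5,2) = 15, S(5,3) = 25, S(5,4) = 10, S(5,5) = 1.

15, 25, 10, 1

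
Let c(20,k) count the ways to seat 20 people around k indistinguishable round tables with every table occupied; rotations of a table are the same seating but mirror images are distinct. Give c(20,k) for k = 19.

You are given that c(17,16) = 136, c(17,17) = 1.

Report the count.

row 18: T[18][17]=17·1+136=153  T[18][18]=17·0+1=1
row 19: T[19][18]=18·1+153=171  T[19][19]=18·0+1=1
row 20: T[20][19]=19·1+171=190
Read c(20,19) = 190.

190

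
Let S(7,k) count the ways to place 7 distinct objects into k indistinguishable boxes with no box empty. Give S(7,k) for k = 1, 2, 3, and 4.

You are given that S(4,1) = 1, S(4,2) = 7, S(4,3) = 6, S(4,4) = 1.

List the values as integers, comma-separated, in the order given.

r5: T_5,1=1×1+0=1; T_5,2=2×7+1=15; T_5,3=3×6+7=25; T_5,4=4×1+6=10
r6: T_6,1=1×1+0=1; T_6,2=2×15+1=31; T_6,3=3×25+15=90; T_6,4=4×10+25=65
r7: T_7,1=1×1+0=1; T_7,2=2×31+1=63; T_7,3=3×90+31=301; T_7,4=4×65+90=350
Read S(7,1) = 1, S(7,2) = 63, S(7,3) = 301, S(7,4) = 350.

1, 63, 301, 350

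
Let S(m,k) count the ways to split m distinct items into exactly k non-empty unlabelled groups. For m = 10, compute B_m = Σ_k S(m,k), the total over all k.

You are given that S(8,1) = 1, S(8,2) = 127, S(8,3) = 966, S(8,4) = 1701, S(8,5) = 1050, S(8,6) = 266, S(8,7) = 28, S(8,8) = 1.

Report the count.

i=9: T(9,1)=0+1·1=1 | T(9,2)=1+2·127=255 | T(9,3)=127+3·966=3025 | T(9,4)=966+4·1701=7770 | T(9,5)=1701+5·1050=6951 | T(9,6)=1050+6·266=2646 | T(9,7)=266+7·28=462 | T(9,8)=28+8·1=36 | T(9,9)=1+9·0=1
i=10: T(10,1)=0+1·1=1 | T(10,2)=1+2·255=511 | T(10,3)=255+3·3025=9330 | T(10,4)=3025+4·7770=34105 | T(10,5)=7770+5·6951=42525 | T(10,6)=6951+6·2646=22827 | T(10,7)=2646+7·462=5880 | T(10,8)=462+8·36=750 | T(10,9)=36+9·1=45 | T(10,10)=1+10·0=1
B_10 = ΣS(10,k) = 1+511+9330+34105+42525+22827+5880+750+45+1 = 115975

115975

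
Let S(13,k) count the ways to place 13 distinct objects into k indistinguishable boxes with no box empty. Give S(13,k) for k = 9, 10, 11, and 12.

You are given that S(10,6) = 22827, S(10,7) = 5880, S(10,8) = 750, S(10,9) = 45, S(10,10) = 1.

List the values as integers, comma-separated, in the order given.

359502, 39325, 2431, 78

row 11: T[11][7]=7·5880+22827=63987  T[11][8]=8·750+5880=11880  T[11][9]=9·45+750=1155  T[11][10]=10·1+45=55  T[11][11]=11·0+1=1
row 12: T[12][8]=8·11880+63987=159027  T[12][9]=9·1155+11880=22275  T[12][10]=10·55+1155=1705  T[12][11]=11·1+55=66  T[12][12]=12·0+1=1
row 13: T[13][9]=9·22275+159027=359502  T[13][10]=10·1705+22275=39325  T[13][11]=11·66+1705=2431  T[13][12]=12·1+66=78
Read S(13,9) = 359502, S(13,10) = 39325, S(13,11) = 2431, S(13,12) = 78.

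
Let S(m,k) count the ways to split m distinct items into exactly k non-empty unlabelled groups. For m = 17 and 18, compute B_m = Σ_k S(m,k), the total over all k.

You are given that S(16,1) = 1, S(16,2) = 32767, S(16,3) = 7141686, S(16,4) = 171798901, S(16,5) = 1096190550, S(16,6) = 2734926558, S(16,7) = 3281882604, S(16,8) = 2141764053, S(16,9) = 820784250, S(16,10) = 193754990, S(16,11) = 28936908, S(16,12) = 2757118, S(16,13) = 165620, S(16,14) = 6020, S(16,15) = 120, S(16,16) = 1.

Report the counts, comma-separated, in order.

82864869804, 682076806159

row 17: T[17][1]=1·1+0=1  T[17][2]=2·32767+1=65535  T[17][3]=3·7141686+32767=21457825  T[17][4]=4·171798901+7141686=694337290  T[17][5]=5·1096190550+171798901=5652751651  T[17][6]=6·2734926558+1096190550=17505749898  T[17][7]=7·3281882604+2734926558=25708104786  T[17][8]=8·2141764053+3281882604=20415995028  T[17][9]=9·820784250+2141764053=9528822303  T[17][10]=10·193754990+820784250=2758334150  T[17][11]=11·28936908+193754990=512060978  T[17][12]=12·2757118+28936908=62022324  T[17][13]=13·165620+2757118=4910178  T[17][14]=14·6020+165620=249900  T[17][15]=15·120+6020=7820  T[17][16]=16·1+120=136  T[17][17]=17·0+1=1
row 18: T[18][1]=1·1+0=1  T[18][2]=2·65535+1=131071  T[18][3]=3·21457825+65535=64439010  T[18][4]=4·694337290+21457825=2798806985  T[18][5]=5·5652751651+694337290=28958095545  T[18][6]=6·17505749898+5652751651=110687251039  T[18][7]=7·25708104786+17505749898=197462483400  T[18][8]=8·20415995028+25708104786=189036065010  T[18][9]=9·9528822303+20415995028=106175395755  T[18][10]=10·2758334150+9528822303=37112163803  T[18][11]=11·512060978+2758334150=8391004908  T[18][12]=12·62022324+512060978=1256328866  T[18][13]=13·4910178+62022324=125854638  T[18][14]=14·249900+4910178=8408778  T[18][15]=15·7820+249900=367200  T[18][16]=16·136+7820=9996  T[18][17]=17·1+136=153  T[18][18]=18·0+1=1
B_17 = ΣS(17,k) = 1+65535+21457825+694337290+5652751651+17505749898+25708104786+20415995028+9528822303+2758334150+512060978+62022324+4910178+249900+7820+136+1 = 82864869804
B_18 = ΣS(18,k) = 1+131071+64439010+2798806985+28958095545+110687251039+197462483400+189036065010+106175395755+37112163803+8391004908+1256328866+125854638+8408778+367200+9996+153+1 = 682076806159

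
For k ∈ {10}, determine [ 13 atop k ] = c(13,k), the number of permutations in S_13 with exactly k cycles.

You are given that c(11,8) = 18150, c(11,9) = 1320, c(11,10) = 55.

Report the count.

row 12: T[12][9]=11·1320+18150=32670  T[12][10]=11·55+1320=1925
row 13: T[13][10]=12·1925+32670=55770
Read c(13,10) = 55770.

55770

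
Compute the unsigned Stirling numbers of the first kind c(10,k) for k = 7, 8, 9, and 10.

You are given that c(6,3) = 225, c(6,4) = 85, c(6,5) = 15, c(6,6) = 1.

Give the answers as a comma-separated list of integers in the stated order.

[7] T[7,4]:6*85+225=735 · T[7,5]:6*15+85=175 · T[7,6]:6*1+15=21 · T[7,7]:6*0+1=1
[8] T[8,5]:7*175+735=1960 · T[8,6]:7*21+175=322 · T[8,7]:7*1+21=28 · T[8,8]:7*0+1=1
[9] T[9,6]:8*322+1960=4536 · T[9,7]:8*28+322=546 · T[9,8]:8*1+28=36 · T[9,9]:8*0+1=1
[10] T[10,7]:9*546+4536=9450 · T[10,8]:9*36+546=870 · T[10,9]:9*1+36=45 · T[10,10]:9*0+1=1
Read c(10,7) = 9450, c(10,8) = 870, c(10,9) = 45, c(10,10) = 1.

9450, 870, 45, 1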